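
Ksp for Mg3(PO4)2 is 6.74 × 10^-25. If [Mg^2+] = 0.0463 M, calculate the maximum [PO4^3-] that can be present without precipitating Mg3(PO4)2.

Mg3(PO4)2(s) <=> 3 Mg^2+(aq) + 2 PO4^3-(aq)
Ksp = [Mg^2+]^3[PO4^3-]^2
Precipitation begins when Q = Ksp. With [Mg^2+] = 0.0463 M:
6.74 × 10^-25 = (0.0463)^3 × [PO4^3-]^2
[PO4^3-] = (6.74 × 10^-25 / 9.925 × 10^-5)^(1/2) = 8.24 x 10^-11 M

8.24e-11 M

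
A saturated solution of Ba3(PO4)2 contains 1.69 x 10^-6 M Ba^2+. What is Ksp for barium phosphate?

Ba3(PO4)2(s) ⇌ 3 Ba^2+(aq) + 2 PO4^3-(aq)
Stoichiometry gives [PO4^3-] = (2/3)[Ba^2+] = 1.127 x 10^-6 M.
Ksp = [Ba^2+]^3[PO4^3-]^2
Ksp = (1.69 × 10^-6)^3 × (1.127 x 10^-6)^2 = 6.13 x 10^-30

Ksp ≈ 6.13 × 10^-30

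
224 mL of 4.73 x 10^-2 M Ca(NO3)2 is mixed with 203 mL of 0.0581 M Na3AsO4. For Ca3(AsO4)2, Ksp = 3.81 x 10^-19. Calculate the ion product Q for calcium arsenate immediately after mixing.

Total volume = 224 + 203 = 427 mL.
[Ca^2+] = 4.73 × 10^-2 × (224/427) = 2.481 x 10^-2 M
[AsO4^3-] = 5.81 × 10^-2 × (203/427) = 2.762 × 10^-2 M
Ca3(AsO4)2(s) ⇌ 3 Ca^2+(aq) + 2 AsO4^3-(aq), so Q = [Ca^2+]^3[AsO4^3-]^2
Q = (2.481 × 10^-2)^3(2.762 × 10^-2)^2 = 1.17 × 10^-8
Q > Ksp, so Ca3(AsO4)2 will precipitate.

1.17 × 10^-8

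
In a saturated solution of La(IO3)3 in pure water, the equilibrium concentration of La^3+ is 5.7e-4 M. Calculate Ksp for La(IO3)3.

La(IO3)3(s) <=> La^3+(aq) + 3 IO3^-(aq)
Stoichiometry gives [IO3^-] = (3/1)[La^3+] = 1.71 × 10^-3 M.
Ksp = [La^3+][IO3^-]^3
Ksp = 5.7 × 10^-4 × (1.71 × 10^-3)^3 = 2.9 × 10^-12

2.9 × 10^-12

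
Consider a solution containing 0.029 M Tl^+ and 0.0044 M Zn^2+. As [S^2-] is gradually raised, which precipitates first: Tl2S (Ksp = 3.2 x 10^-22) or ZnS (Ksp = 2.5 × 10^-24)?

ZnS

Each salt begins to precipitate when Q = Ksp, i.e. when [S^2-] reaches its threshold.
For Tl2S: 3.2 x 10^-22 = (0.029)^2 × [S^2-]  ⇒  [S^2-] = 3.8 × 10^-19 M.
For ZnS: 2.5 × 10^-24 = 0.0044 × [S^2-]  ⇒  [S^2-] = 5.7 × 10^-22 M.
The salt with the lower threshold [S^2-] precipitates first: ZnS.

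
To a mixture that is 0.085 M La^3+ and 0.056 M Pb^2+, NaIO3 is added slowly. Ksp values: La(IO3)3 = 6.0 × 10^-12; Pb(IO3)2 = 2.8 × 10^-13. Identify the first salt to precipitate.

Pb(IO3)2

Precipitation of each salt starts when its ion product equals its Ksp.
For La(IO3)3: 6.0 × 10^-12 = 0.085 × [IO3^-]^3  ⇒  [IO3^-] = 4.1 × 10^-4 M.
For Pb(IO3)2: 2.8 × 10^-13 = 0.056 × [IO3^-]^2  ⇒  [IO3^-] = 2.2 x 10^-6 M.
The salt with the lower threshold [IO3^-] precipitates first: Pb(IO3)2.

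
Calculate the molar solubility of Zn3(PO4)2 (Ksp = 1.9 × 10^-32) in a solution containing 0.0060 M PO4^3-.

Zn3(PO4)2(s) ⇌ 3 Zn^2+ + 2 PO4^3-
Ksp = [Zn^2+]^3[PO4^3-]^2
Let s be the molar solubility in this solution. [Zn^2+] = 3s, [PO4^3-] = 0.0060 + 2s ≈ 0.0060 (Ksp is small, so little additional dissolves).
Ksp ≈ (3s)^3 × (0.0060)^2
s = 2.7 × 10^-10 M
Check: 2s = 5.4 x 10^-10 ≪ 0.0060, so the approximation is valid.

2.7 x 10^-10 M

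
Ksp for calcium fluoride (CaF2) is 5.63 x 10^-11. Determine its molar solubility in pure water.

CaF2(s) ⇌ Ca^2+(aq) + 2 F^-(aq)
Ksp = [Ca^2+][F^-]^2
With molar solubility s: [Ca^2+] = s, [F^-] = 2s.
So Ksp = s × (2s)^2 = 4s^3
Solving, s = (5.63 x 10^-11/4)^(1/3) = 2.41 x 10^-4 M

s = 2.41 × 10^-4 M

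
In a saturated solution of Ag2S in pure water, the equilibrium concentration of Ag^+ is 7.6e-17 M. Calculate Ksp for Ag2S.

Ksp ≈ 2.2 × 10^-49

Ag2S(s) <=> 2 Ag^+ + S^2-
Stoichiometry gives [S^2-] = (1/2)[Ag^+] = 3.80 × 10^-17 M.
Ksp = [Ag^+]^2[S^2-]
Ksp = (7.6 × 10^-17)^2 × 3.80 × 10^-17 = 2.2 x 10^-49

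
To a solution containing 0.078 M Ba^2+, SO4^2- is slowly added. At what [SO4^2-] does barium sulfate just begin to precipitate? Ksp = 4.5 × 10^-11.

BaSO4(s) ⇌ Ba^2+(aq) + SO4^2-(aq)
Ksp = [Ba^2+][SO4^2-]
Precipitation begins when Q = Ksp. With [Ba^2+] = 0.078 M:
4.5 × 10^-11 = (0.078) × [SO4^2-]
[SO4^2-] = (4.5 × 10^-11 / 7.8 x 10^-2) = 5.8 × 10^-10 M

[SO4^2-] = 5.8e-10 M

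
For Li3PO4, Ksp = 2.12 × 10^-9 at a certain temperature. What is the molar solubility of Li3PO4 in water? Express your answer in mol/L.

s ≈ 2.98e-3 M

Li3PO4(s) <=> 3 Li^+ + PO4^3-
Ksp = [Li^+]^3[PO4^3-]
If s mol/L of Li3PO4 dissolves, [Li^+] = 3s and [PO4^3-] = s.
Ksp = (3s)^3s = 27s^4
Solving, s = (2.12 × 10^-9/27)^(1/4) = 2.98 × 10^-3 M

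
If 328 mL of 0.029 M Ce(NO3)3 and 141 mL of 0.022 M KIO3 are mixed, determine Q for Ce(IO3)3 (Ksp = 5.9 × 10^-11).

Total volume = 328 + 141 = 469 mL.
[Ce^3+] = 2.9 x 10^-2 × (328/469) = 2.03 × 10^-2 M
[IO3^-] = 2.2 × 10^-2 × (141/469) = 6.61 × 10^-3 M
Ce(IO3)3(s) ⇌ Ce^3+(aq) + 3 IO3^-(aq), so Q = [Ce^3+][IO3^-]^3
Q = (2.03 x 10^-2)(6.61 x 10^-3)^3 = 5.9 × 10^-9
Q > Ksp, so Ce(IO3)3 will precipitate.

Q ≈ 5.9 x 10^-9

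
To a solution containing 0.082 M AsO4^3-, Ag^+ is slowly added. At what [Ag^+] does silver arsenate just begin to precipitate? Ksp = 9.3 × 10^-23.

Ag3AsO4(s) <=> 3 Ag^+ + AsO4^3-
Ksp = [Ag^+]^3[AsO4^3-]
Precipitation begins when Q = Ksp. With [AsO4^3-] = 0.082 M:
9.3 × 10^-23 = (0.082) × [Ag^+]^3
[Ag^+] = (9.3 × 10^-23 / 8.2 × 10^-2)^(1/3) = 1.0 x 10^-7 M

1.0 × 10^-7 M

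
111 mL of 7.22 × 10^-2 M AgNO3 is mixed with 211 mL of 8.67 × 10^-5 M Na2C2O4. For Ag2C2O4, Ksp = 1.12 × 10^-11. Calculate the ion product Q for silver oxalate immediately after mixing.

Q ≈ 3.52 x 10^-8

Total volume = 111 + 211 = 322 mL.
[Ag^+] = 7.22 × 10^-2 × (111/322) = 2.489 x 10^-2 M
[C2O4^2-] = 8.67 x 10^-5 × (211/322) = 5.681 x 10^-5 M
Ag2C2O4(s) ⇌ 2 Ag^+ + C2O4^2-, so Q = [Ag^+]^2[C2O4^2-]
Q = (2.489 × 10^-2)^2(5.681 × 10^-5) = 3.52 x 10^-8
Q > Ksp, so Ag2C2O4 will precipitate.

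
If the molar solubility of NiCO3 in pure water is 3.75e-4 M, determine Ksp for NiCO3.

Ksp = 1.41 × 10^-7

NiCO3(s) ⇌ Ni^2+(aq) + CO3^2-(aq)
For each mole of NiCO3 that dissolves: [Ni^2+] = s, [CO3^2-] = s.
Ksp = [Ni^2+][CO3^2-]
Ksp = s^2
Ksp = (3.75 × 10^-4)^2 = 1.41 × 10^-7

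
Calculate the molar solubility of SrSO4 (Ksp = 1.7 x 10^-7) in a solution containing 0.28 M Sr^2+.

SrSO4(s) ⇌ Sr^2+ + SO4^2-
Ksp = [Sr^2+][SO4^2-]
Let s be the molar solubility in this solution. [Sr^2+] = 0.28 + s ≈ 0.28, [SO4^2-] = s (Ksp is small, so little additional dissolves).
Ksp ≈ 0.28 × s
s = 6.1 × 10^-7 M
Check: s = 6.1 x 10^-7 ≪ 0.28, so the approximation is valid.

6.1e-7 M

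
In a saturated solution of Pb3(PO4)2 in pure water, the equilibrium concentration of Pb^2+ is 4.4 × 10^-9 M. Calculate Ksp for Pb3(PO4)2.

Ksp = 7.3 × 10^-43

Pb3(PO4)2(s) ⇌ 3 Pb^2+(aq) + 2 PO4^3-(aq)
Stoichiometry gives [PO4^3-] = (2/3)[Pb^2+] = 2.93 × 10^-9 M.
Ksp = [Pb^2+]^3[PO4^3-]^2
Ksp = (4.4 × 10^-9)^3 × (2.93 x 10^-9)^2 = 7.3 × 10^-43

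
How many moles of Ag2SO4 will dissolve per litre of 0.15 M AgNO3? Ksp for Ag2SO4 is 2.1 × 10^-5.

Ag2SO4(s) ⇌ 2 Ag^+(aq) + SO4^2-(aq)
Ksp = [Ag^+]^2[SO4^2-]
If s mol/L dissolves here, [Ag^+] = 0.15 + 2s ≈ 0.15, [SO4^2-] = s (Ksp is small, so little additional dissolves).
Ksp ≈ (0.15)^2 × s
s = 9.3 × 10^-4 M
Check: 2s = 1.9 × 10^-3 ≪ 0.15, so the approximation is valid.

9.3 × 10^-4 M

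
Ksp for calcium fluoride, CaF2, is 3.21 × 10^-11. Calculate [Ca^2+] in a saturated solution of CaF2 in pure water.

CaF2(s) ⇌ Ca^2+ + 2 F^-
Ksp = [Ca^2+][F^-]^2
If s mol/L of CaF2 dissolves, [Ca^2+] = s and [F^-] = 2s.
Substituting: Ksp = s(2s)^2 = 4s^3
s = (3.21 × 10^-11 / 4)^(1/3) = 2.002 × 10^-4 M
[Ca^2+] = s = 2.00 × 10^-4 M

2.00 × 10^-4 M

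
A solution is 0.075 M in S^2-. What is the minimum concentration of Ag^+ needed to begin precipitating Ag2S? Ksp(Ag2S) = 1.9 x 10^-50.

5.0e-25 M

Ag2S(s) ⇌ 2 Ag^+(aq) + S^2-(aq)
Ksp = [Ag^+]^2[S^2-]
Precipitation begins when Q = Ksp. With [S^2-] = 0.075 M:
1.9 x 10^-50 = (0.075) × [Ag^+]^2
[Ag^+] = (1.9 x 10^-50 / 7.5 × 10^-2)^(1/2) = 5.0 × 10^-25 M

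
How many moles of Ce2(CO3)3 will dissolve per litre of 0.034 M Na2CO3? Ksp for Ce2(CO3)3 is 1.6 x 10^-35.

3.2 x 10^-16 M

Ce2(CO3)3(s) ⇌ 2 Ce^3+(aq) + 3 CO3^2-(aq)
Ksp = [Ce^3+]^2[CO3^2-]^3
Let s = moles of Ce2(CO3)3 that dissolve per litre. [Ce^3+] = 2s, [CO3^2-] = 0.034 + 3s ≈ 0.034 (common-ion effect: CO3^2- is already 0.034 M).
Ksp ≈ (2s)^2 × (0.034)^3
s = 3.2 × 10^-16 M
Check: 3s = 9.6 x 10^-16 ≪ 0.034, so the approximation is valid.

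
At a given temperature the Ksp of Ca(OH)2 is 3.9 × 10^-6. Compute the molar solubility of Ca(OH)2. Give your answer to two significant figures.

Ca(OH)2(s) <=> Ca^2+ + 2 OH^-
Ksp = [Ca^2+][OH^-]^2
For each mole of Ca(OH)2 that dissolves: [Ca^2+] = s, [OH^-] = 2s.
Ksp = s(2s)^2 = 4s^3
Solving, s = (3.9 × 10^-6/4)^(1/3) = 9.9 × 10^-3 M

s = 9.9 × 10^-3 M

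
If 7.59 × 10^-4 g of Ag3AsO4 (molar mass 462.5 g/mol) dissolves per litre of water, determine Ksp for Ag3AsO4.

Molar solubility s = (7.59 × 10^-4 g/L) / (462.5 g/mol) = 1.641 × 10^-6 M.
Ag3AsO4(s) ⇌ 3 Ag^+(aq) + AsO4^3-(aq)
For each mole of Ag3AsO4 that dissolves: [Ag^+] = 3s, [AsO4^3-] = s.
Ksp = [Ag^+]^3[AsO4^3-]
Substituting: Ksp = (3s)^3s = 27s^4
With s = 1.641 x 10^-6: Ksp = 1.96 × 10^-22

1.96 × 10^-22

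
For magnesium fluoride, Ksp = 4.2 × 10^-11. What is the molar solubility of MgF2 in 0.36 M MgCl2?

s ≈ 5.4 × 10^-6 M

MgF2(s) <=> Mg^2+(aq) + 2 F^-(aq)
Ksp = [Mg^2+][F^-]^2
If s mol/L dissolves here, [Mg^2+] = 0.36 + s ≈ 0.36, [F^-] = 2s (Ksp is small, so little additional dissolves).
Ksp ≈ 0.36 × (2s)^2
s = 5.4 x 10^-6 M
Check: s = 5.4 x 10^-6 ≪ 0.36, so the approximation is valid.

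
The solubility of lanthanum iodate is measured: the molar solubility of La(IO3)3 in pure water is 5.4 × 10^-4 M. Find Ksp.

La(IO3)3(s) ⇌ La^3+(aq) + 3 IO3^-(aq)
With molar solubility s: [La^3+] = s, [IO3^-] = 3s.
Ksp = [La^3+][IO3^-]^3
Ksp = s(3s)^3 = 27s^4
Ksp = 27 × (5.4 × 10^-4)^4 = 2.3 × 10^-12

Ksp = 2.3 × 10^-12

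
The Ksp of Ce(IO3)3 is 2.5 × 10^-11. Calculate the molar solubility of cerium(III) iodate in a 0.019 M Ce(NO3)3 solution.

Ce(IO3)3(s) <=> Ce^3+(aq) + 3 IO3^-(aq)
Ksp = [Ce^3+][IO3^-]^3
If s mol/L dissolves here, [Ce^3+] = 0.019 + s ≈ 0.019, [IO3^-] = 3s (Ksp is small, so little additional dissolves).
Ksp ≈ 0.019 × (3s)^3
s = 3.7 × 10^-4 M
Check: s = 3.7 x 10^-4 ≪ 0.019, so the approximation is valid.

s ≈ 3.7 × 10^-4 M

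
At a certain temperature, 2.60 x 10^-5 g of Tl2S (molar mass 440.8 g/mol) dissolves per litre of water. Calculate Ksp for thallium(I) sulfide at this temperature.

Ksp ≈ 8.21 × 10^-22

Molar solubility s = (2.60 × 10^-5 g/L) / (440.8 g/mol) = 5.898 × 10^-8 M.
Tl2S(s) ⇌ 2 Tl^+(aq) + S^2-(aq)
With molar solubility s: [Tl^+] = 2s, [S^2-] = s.
Ksp = [Tl^+]^2[S^2-]
Ksp = (2s)^2s = 4s^3
Ksp = 4 × (5.898 × 10^-8)^3 = 8.21 × 10^-22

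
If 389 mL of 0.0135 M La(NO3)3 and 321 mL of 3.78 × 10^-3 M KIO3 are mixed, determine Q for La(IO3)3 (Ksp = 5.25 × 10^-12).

Total volume = 389 + 321 = 710 mL.
[La^3+] = 1.35 x 10^-2 × (389/710) = 7.396 × 10^-3 M
[IO3^-] = 3.78 × 10^-3 × (321/710) = 1.709 × 10^-3 M
La(IO3)3(s) ⇌ La^3+(aq) + 3 IO3^-(aq), so Q = [La^3+][IO3^-]^3
Q = (7.396 × 10^-3)(1.709 × 10^-3)^3 = 3.69 × 10^-11
Q > Ksp, so La(IO3)3 will precipitate.

Q = 3.69 × 10^-11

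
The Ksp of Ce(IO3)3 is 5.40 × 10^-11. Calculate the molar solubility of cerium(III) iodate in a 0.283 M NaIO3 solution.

Ce(IO3)3(s) <=> Ce^3+(aq) + 3 IO3^-(aq)
Ksp = [Ce^3+][IO3^-]^3
Let s = moles of Ce(IO3)3 that dissolve per litre. [Ce^3+] = s, [IO3^-] = 0.283 + 3s ≈ 0.283 (since IO3^- from NaIO3 dominates).
Ksp ≈ s × (0.283)^3
s = 2.38 × 10^-9 M
Check: 3s = 7.1 x 10^-9 ≪ 0.283, so the approximation is valid.

s = 2.38e-9 M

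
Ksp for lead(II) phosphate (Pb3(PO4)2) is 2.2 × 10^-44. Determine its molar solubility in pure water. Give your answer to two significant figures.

s = 7.3e-10 M

Pb3(PO4)2(s) ⇌ 3 Pb^2+ + 2 PO4^3-
Ksp = [Pb^2+]^3[PO4^3-]^2
For each mole of Pb3(PO4)2 that dissolves: [Pb^2+] = 3s, [PO4^3-] = 2s.
Substituting: Ksp = (3s)^3(2s)^2 = 108s^5
s^5 = 2.2 × 10^-44 / 108, so s = 7.3 × 10^-10 M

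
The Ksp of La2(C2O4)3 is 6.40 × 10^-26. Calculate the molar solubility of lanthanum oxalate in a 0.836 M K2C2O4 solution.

La2(C2O4)3(s) <=> 2 La^3+(aq) + 3 C2O4^2-(aq)
Ksp = [La^3+]^2[C2O4^2-]^3
Let s be the molar solubility in this solution. [La^3+] = 2s, [C2O4^2-] = 0.836 + 3s ≈ 0.836 (since C2O4^2- from K2C2O4 dominates).
Ksp ≈ (2s)^2 × (0.836)^3
s = 1.65 × 10^-13 M
Check: 3s = 5.0 × 10^-13 ≪ 0.836, so the approximation is valid.

1.65 × 10^-13 M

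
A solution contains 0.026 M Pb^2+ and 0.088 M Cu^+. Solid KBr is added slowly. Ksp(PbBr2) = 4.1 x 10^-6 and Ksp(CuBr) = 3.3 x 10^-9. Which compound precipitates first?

Precipitation of each salt starts when its ion product equals its Ksp.
For PbBr2: 4.1 x 10^-6 = 0.026 × [Br^-]^2  ⇒  [Br^-] = 1.3 × 10^-2 M.
For CuBr: 3.3 x 10^-9 = 0.088 × [Br^-]  ⇒  [Br^-] = 3.8 x 10^-8 M.
The salt with the lower threshold [Br^-] precipitates first: CuBr.

CuBr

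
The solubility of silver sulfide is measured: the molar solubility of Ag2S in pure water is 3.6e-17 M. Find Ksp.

1.9 × 10^-49

Ag2S(s) <=> 2 Ag^+(aq) + S^2-(aq)
Let s = molar solubility. Then [Ag^+] = 2s and [S^2-] = s.
Ksp = [Ag^+]^2[S^2-]
Ksp = (2s)^2s = 4s^3
Ksp = 4 × (3.6 × 10^-17)^3 = 1.9 × 10^-49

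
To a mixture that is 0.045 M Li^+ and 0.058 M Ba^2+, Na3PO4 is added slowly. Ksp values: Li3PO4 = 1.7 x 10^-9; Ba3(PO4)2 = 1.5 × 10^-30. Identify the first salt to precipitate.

Precipitation of each salt starts when its ion product equals its Ksp.
For Li3PO4: 1.7 x 10^-9 = (0.045)^3 × [PO4^3-]  ⇒  [PO4^3-] = 1.9 x 10^-5 M.
For Ba3(PO4)2: 1.5 × 10^-30 = (0.058)^3 × [PO4^3-]^2  ⇒  [PO4^3-] = 8.8 × 10^-14 M.
The salt with the lower threshold [PO4^3-] precipitates first: Ba3(PO4)2.

Ba3(PO4)2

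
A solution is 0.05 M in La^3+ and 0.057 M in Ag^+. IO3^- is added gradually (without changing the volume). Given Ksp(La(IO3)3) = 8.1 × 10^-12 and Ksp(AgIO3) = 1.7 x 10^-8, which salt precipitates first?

AgIO3

Each salt begins to precipitate when Q = Ksp, i.e. when [IO3^-] reaches its threshold.
For La(IO3)3: 8.1 × 10^-12 = 0.05 × [IO3^-]^3  ⇒  [IO3^-] = 5.5 x 10^-4 M.
For AgIO3: 1.7 x 10^-8 = 0.057 × [IO3^-]  ⇒  [IO3^-] = 3.0 x 10^-7 M.
The salt with the lower threshold [IO3^-] precipitates first: AgIO3.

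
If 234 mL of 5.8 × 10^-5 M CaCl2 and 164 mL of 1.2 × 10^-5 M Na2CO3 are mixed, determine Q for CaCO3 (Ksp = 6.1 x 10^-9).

Q ≈ 1.7 x 10^-10

Total volume = 234 + 164 = 398 mL.
[Ca^2+] = 5.8 x 10^-5 × (234/398) = 3.41 × 10^-5 M
[CO3^2-] = 1.2 × 10^-5 × (164/398) = 4.94 x 10^-6 M
CaCO3(s) ⇌ Ca^2+ + CO3^2-, so Q = [Ca^2+][CO3^2-]
Q = (3.41 × 10^-5)(4.94 × 10^-6) = 1.7 × 10^-10
Q < Ksp, so no precipitate of CaCO3 forms.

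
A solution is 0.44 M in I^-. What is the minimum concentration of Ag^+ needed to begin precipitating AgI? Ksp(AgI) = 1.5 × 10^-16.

AgI(s) ⇌ Ag^+(aq) + I^-(aq)
Ksp = [Ag^+][I^-]
Precipitation begins when Q = Ksp. With [I^-] = 0.44 M:
1.5 × 10^-16 = (0.44) × [Ag^+]
[Ag^+] = (1.5 × 10^-16 / 4.4 × 10^-1) = 3.4 × 10^-16 M

[Ag^+] = 3.4 × 10^-16 M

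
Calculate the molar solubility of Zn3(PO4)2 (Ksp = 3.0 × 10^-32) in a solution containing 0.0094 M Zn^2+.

9.5 × 10^-14 M

Zn3(PO4)2(s) ⇌ 3 Zn^2+(aq) + 2 PO4^3-(aq)
Ksp = [Zn^2+]^3[PO4^3-]^2
Let s be the molar solubility in this solution. [Zn^2+] = 0.0094 + 3s ≈ 0.0094, [PO4^3-] = 2s (common-ion effect: Zn^2+ is already 0.0094 M).
Ksp ≈ (0.0094)^3 × (2s)^2
s = 9.5 × 10^-14 M
Check: 3s = 2.9 × 10^-13 ≪ 0.0094, so the approximation is valid.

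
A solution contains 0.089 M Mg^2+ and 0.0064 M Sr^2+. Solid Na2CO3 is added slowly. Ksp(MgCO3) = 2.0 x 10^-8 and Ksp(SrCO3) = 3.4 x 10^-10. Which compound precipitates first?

Each salt begins to precipitate when Q = Ksp, i.e. when [CO3^2-] reaches its threshold.
For MgCO3: 2.0 x 10^-8 = 0.089 × [CO3^2-]  ⇒  [CO3^2-] = 2.2 x 10^-7 M.
For SrCO3: 3.4 x 10^-10 = 0.0064 × [CO3^2-]  ⇒  [CO3^2-] = 5.3 x 10^-8 M.
The salt with the lower threshold [CO3^2-] precipitates first: SrCO3.

SrCO3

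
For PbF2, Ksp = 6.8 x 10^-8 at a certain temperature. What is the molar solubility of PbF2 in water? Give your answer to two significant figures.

s = 2.6 x 10^-3 M

PbF2(s) ⇌ Pb^2+ + 2 F^-
Ksp = [Pb^2+][F^-]^2
Let s = molar solubility. Then [Pb^2+] = s and [F^-] = 2s.
So Ksp = s × (2s)^2 = 4s^3
s = (6.8 x 10^-8 / 4)^(1/3) = 2.6 × 10^-3 M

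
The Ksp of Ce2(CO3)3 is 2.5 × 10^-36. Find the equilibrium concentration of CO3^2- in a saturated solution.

8.9 × 10^-8 M

Ce2(CO3)3(s) <=> 2 Ce^3+ + 3 CO3^2-
Ksp = [Ce^3+]^2[CO3^2-]^3
Let s = molar solubility. Then [Ce^3+] = 2s and [CO3^2-] = 3s.
So Ksp = (2s)^2 × (3s)^3 = 108s^5
s = (2.5 × 10^-36 / 108)^(1/5) = 2.97 × 10^-8 M
[CO3^2-] = 3s = 8.9 × 10^-8 M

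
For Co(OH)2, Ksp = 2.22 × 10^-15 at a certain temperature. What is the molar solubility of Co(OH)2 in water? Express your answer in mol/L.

Co(OH)2(s) ⇌ Co^2+ + 2 OH^-
Ksp = [Co^2+][OH^-]^2
If s mol/L of Co(OH)2 dissolves, [Co^2+] = s and [OH^-] = 2s.
So Ksp = s × (2s)^2 = 4s^3
s = (2.22 × 10^-15 / 4)^(1/3) = 8.22 x 10^-6 M

s ≈ 8.22 × 10^-6 M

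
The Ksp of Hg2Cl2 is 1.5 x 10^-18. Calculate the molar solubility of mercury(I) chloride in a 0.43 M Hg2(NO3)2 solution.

Hg2Cl2(s) ⇌ Hg2^2+(aq) + 2 Cl^-(aq)
Ksp = [Hg2^2+][Cl^-]^2
Let s be the molar solubility in this solution. [Hg2^2+] = 0.43 + s ≈ 0.43, [Cl^-] = 2s (common-ion effect: Hg2^2+ is already 0.43 M).
Ksp ≈ 0.43 × (2s)^2
s = 9.3 × 10^-10 M
Check: s = 9.3 × 10^-10 ≪ 0.43, so the approximation is valid.

9.3e-10 M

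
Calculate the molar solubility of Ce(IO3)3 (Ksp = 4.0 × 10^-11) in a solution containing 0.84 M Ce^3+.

s ≈ 1.2 × 10^-4 M

Ce(IO3)3(s) ⇌ Ce^3+ + 3 IO3^-
Ksp = [Ce^3+][IO3^-]^3
If s mol/L dissolves here, [Ce^3+] = 0.84 + s ≈ 0.84, [IO3^-] = 3s (Ksp is small, so little additional dissolves).
Ksp ≈ 0.84 × (3s)^3
s = 1.2 × 10^-4 M
Check: s = 1.2 x 10^-4 ≪ 0.84, so the approximation is valid.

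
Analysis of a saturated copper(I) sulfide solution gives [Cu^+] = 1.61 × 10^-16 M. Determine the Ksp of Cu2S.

Cu2S(s) <=> 2 Cu^+ + S^2-
Stoichiometry gives [S^2-] = (1/2)[Cu^+] = 8.050 × 10^-17 M.
Ksp = [Cu^+]^2[S^2-]
Ksp = (1.61 x 10^-16)^2 × 8.050 × 10^-17 = 2.09 x 10^-48

Ksp ≈ 2.09e-48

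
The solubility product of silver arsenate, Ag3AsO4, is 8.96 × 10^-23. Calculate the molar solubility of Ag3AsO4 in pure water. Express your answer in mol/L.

Ag3AsO4(s) ⇌ 3 Ag^+ + AsO4^3-
Ksp = [Ag^+]^3[AsO4^3-]
For each mole of Ag3AsO4 that dissolves: [Ag^+] = 3s, [AsO4^3-] = s.
Ksp = (3s)^3s = 27s^4
s^4 = 8.96 × 10^-23 / 27, so s = 1.35 × 10^-6 M

s ≈ 1.35 × 10^-6 M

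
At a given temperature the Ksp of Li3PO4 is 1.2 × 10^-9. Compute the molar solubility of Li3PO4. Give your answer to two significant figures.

2.6 × 10^-3 M

Li3PO4(s) ⇌ 3 Li^+(aq) + PO4^3-(aq)
Ksp = [Li^+]^3[PO4^3-]
For each mole of Li3PO4 that dissolves: [Li^+] = 3s, [PO4^3-] = s.
Substituting: Ksp = (3s)^3s = 27s^4
s^4 = 1.2 × 10^-9 / 27, so s = 2.6 × 10^-3 M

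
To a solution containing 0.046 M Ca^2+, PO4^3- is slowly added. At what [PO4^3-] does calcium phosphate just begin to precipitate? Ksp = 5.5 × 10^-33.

[PO4^3-] ≈ 7.5e-15 M

Ca3(PO4)2(s) ⇌ 3 Ca^2+(aq) + 2 PO4^3-(aq)
Ksp = [Ca^2+]^3[PO4^3-]^2
Precipitation begins when Q = Ksp. With [Ca^2+] = 0.046 M:
5.5 × 10^-33 = (0.046)^3 × [PO4^3-]^2
[PO4^3-] = (5.5 × 10^-33 / 9.73 x 10^-5)^(1/2) = 7.5 x 10^-15 M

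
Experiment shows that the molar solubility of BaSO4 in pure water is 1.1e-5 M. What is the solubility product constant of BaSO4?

BaSO4(s) ⇌ Ba^2+ + SO4^2-
If s mol/L of BaSO4 dissolves, [Ba^2+] = s and [SO4^2-] = s.
Ksp = [Ba^2+][SO4^2-]
Ksp = s × s = s^2
With s = 1.1 × 10^-5: Ksp = 1.2 × 10^-10

Ksp ≈ 1.2 × 10^-10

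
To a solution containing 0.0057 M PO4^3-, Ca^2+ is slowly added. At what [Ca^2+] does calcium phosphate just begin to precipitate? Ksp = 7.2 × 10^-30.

Ca3(PO4)2(s) ⇌ 3 Ca^2+ + 2 PO4^3-
Ksp = [Ca^2+]^3[PO4^3-]^2
Precipitation begins when Q = Ksp. With [PO4^3-] = 0.0057 M:
7.2 × 10^-30 = (0.0057)^2 × [Ca^2+]^3
[Ca^2+] = (7.2 × 10^-30 / 3.25 × 10^-5)^(1/3) = 6.1 × 10^-9 M

[Ca^2+] = 6.1e-9 M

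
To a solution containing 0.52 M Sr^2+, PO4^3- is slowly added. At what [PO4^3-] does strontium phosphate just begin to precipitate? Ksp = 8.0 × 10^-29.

Sr3(PO4)2(s) ⇌ 3 Sr^2+(aq) + 2 PO4^3-(aq)
Ksp = [Sr^2+]^3[PO4^3-]^2
Precipitation begins when Q = Ksp. With [Sr^2+] = 0.52 M:
8.0 × 10^-29 = (0.52)^3 × [PO4^3-]^2
[PO4^3-] = (8.0 × 10^-29 / 1.41 × 10^-1)^(1/2) = 2.4 x 10^-14 M

[PO4^3-] = 2.4e-14 M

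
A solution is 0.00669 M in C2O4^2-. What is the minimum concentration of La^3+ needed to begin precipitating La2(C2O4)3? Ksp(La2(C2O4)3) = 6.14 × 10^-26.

[La^3+] ≈ 4.53e-10 M

La2(C2O4)3(s) ⇌ 2 La^3+(aq) + 3 C2O4^2-(aq)
Ksp = [La^3+]^2[C2O4^2-]^3
Precipitation begins when Q = Ksp. With [C2O4^2-] = 0.00669 M:
6.14 × 10^-26 = (0.00669)^3 × [La^3+]^2
[La^3+] = (6.14 × 10^-26 / 2.994 × 10^-7)^(1/2) = 4.53 × 10^-10 M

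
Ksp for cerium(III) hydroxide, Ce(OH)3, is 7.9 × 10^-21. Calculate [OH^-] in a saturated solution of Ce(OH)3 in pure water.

[OH^-] ≈ 1.2 x 10^-5 M

Ce(OH)3(s) <=> Ce^3+(aq) + 3 OH^-(aq)
Ksp = [Ce^3+][OH^-]^3
Let s = molar solubility. Then [Ce^3+] = s and [OH^-] = 3s.
Ksp = s(3s)^3 = 27s^4
s = (7.9 × 10^-21 / 27)^(1/4) = 4.14 × 10^-6 M
[OH^-] = 3s = 1.2 × 10^-5 M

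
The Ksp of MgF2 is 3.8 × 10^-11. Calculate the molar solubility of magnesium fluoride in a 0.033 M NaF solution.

s ≈ 3.5e-8 M

MgF2(s) <=> Mg^2+(aq) + 2 F^-(aq)
Ksp = [Mg^2+][F^-]^2
Let s = moles of MgF2 that dissolve per litre. [Mg^2+] = s, [F^-] = 0.033 + 2s ≈ 0.033 (since F^- from NaF dominates).
Ksp ≈ s × (0.033)^2
s = 3.5 × 10^-8 M
Check: 2s = 7.0 × 10^-8 ≪ 0.033, so the approximation is valid.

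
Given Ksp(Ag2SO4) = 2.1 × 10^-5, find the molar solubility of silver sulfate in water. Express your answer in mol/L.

s ≈ 1.7 × 10^-2 M

Ag2SO4(s) <=> 2 Ag^+ + SO4^2-
Ksp = [Ag^+]^2[SO4^2-]
Let s = molar solubility. Then [Ag^+] = 2s and [SO4^2-] = s.
So Ksp = (2s)^2 × s = 4s^3
Solving, s = (2.1 × 10^-5/4)^(1/3) = 1.7 x 10^-2 M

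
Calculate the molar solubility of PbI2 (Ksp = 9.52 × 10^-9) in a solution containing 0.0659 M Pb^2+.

PbI2(s) ⇌ Pb^2+ + 2 I^-
Ksp = [Pb^2+][I^-]^2
Let s be the molar solubility in this solution. [Pb^2+] = 0.0659 + s ≈ 0.0659, [I^-] = 2s (common-ion effect: Pb^2+ is already 0.0659 M).
Ksp ≈ 0.0659 × (2s)^2
s = 1.90 × 10^-4 M
Check: s = 1.9 × 10^-4 ≪ 0.0659, so the approximation is valid.

s = 1.90e-4 M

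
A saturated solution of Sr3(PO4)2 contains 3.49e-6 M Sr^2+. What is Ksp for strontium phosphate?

Sr3(PO4)2(s) ⇌ 3 Sr^2+(aq) + 2 PO4^3-(aq)
Stoichiometry gives [PO4^3-] = (2/3)[Sr^2+] = 2.327 × 10^-6 M.
Ksp = [Sr^2+]^3[PO4^3-]^2
Ksp = (3.49 × 10^-6)^3 × (2.327 × 10^-6)^2 = 2.30 x 10^-28

Ksp ≈ 2.30 x 10^-28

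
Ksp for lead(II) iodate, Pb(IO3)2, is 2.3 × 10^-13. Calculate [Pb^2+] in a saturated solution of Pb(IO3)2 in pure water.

Pb(IO3)2(s) ⇌ Pb^2+(aq) + 2 IO3^-(aq)
Ksp = [Pb^2+][IO3^-]^2
If s mol/L of Pb(IO3)2 dissolves, [Pb^2+] = s and [IO3^-] = 2s.
Substituting: Ksp = s(2s)^2 = 4s^3
s^3 = 2.3 × 10^-13 / 4, so s = 3.86 × 10^-5 M
[Pb^2+] = s = 3.9 × 10^-5 M

[Pb^2+] ≈ 3.9e-5 M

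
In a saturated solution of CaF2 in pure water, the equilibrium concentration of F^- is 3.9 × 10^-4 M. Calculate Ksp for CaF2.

Ksp = 3.0 × 10^-11

CaF2(s) ⇌ Ca^2+(aq) + 2 F^-(aq)
Stoichiometry gives [Ca^2+] = (1/2)[F^-] = 1.95 × 10^-4 M.
Ksp = [Ca^2+][F^-]^2
Ksp = 1.95 × 10^-4 × (3.9 x 10^-4)^2 = 3.0 × 10^-11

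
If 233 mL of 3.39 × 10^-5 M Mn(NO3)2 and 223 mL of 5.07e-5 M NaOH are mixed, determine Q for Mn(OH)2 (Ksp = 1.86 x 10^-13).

Total volume = 233 + 223 = 456 mL.
[Mn^2+] = 3.39 x 10^-5 × (233/456) = 1.732 x 10^-5 M
[OH^-] = 5.07 × 10^-5 × (223/456) = 2.479 × 10^-5 M
Mn(OH)2(s) <=> Mn^2+(aq) + 2 OH^-(aq), so Q = [Mn^2+][OH^-]^2
Q = (1.732 x 10^-5)(2.479 x 10^-5)^2 = 1.06 x 10^-14
Q < Ksp, so no precipitate of Mn(OH)2 forms.

Q = 1.06 × 10^-14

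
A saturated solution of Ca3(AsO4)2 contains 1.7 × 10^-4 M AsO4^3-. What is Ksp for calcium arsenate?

Ca3(AsO4)2(s) <=> 3 Ca^2+(aq) + 2 AsO4^3-(aq)
Stoichiometry gives [Ca^2+] = (3/2)[AsO4^3-] = 2.55 × 10^-4 M.
Ksp = [Ca^2+]^3[AsO4^3-]^2
Ksp = (2.55 x 10^-4)^3 × (1.7 × 10^-4)^2 = 4.8 × 10^-19

4.8 × 10^-19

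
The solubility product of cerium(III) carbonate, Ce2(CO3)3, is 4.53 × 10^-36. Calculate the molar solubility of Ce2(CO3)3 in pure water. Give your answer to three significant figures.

Ce2(CO3)3(s) <=> 2 Ce^3+ + 3 CO3^2-
Ksp = [Ce^3+]^2[CO3^2-]^3
Let s = molar solubility. Then [Ce^3+] = 2s and [CO3^2-] = 3s.
Substituting: Ksp = (2s)^2(3s)^3 = 108s^5
Solving, s = (4.53 × 10^-36/108)^(1/5) = 3.35 × 10^-8 M

s = 3.35 x 10^-8 M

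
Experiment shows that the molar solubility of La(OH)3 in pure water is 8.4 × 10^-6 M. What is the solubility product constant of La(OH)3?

Ksp ≈ 1.3 × 10^-19

La(OH)3(s) <=> La^3+(aq) + 3 OH^-(aq)
For each mole of La(OH)3 that dissolves: [La^3+] = s, [OH^-] = 3s.
Ksp = [La^3+][OH^-]^3
Ksp = s(3s)^3 = 27s^4
Ksp = 27 × (8.4 × 10^-6)^4 = 1.3 × 10^-19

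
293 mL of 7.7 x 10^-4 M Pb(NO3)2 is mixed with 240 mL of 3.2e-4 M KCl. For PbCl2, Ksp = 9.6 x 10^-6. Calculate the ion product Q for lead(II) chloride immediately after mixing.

Total volume = 293 + 240 = 533 mL.
[Pb^2+] = 7.7 x 10^-4 × (293/533) = 4.23 × 10^-4 M
[Cl^-] = 3.2 × 10^-4 × (240/533) = 1.44 x 10^-4 M
PbCl2(s) ⇌ Pb^2+(aq) + 2 Cl^-(aq), so Q = [Pb^2+][Cl^-]^2
Q = (4.23 x 10^-4)(1.44 x 10^-4)^2 = 8.8 x 10^-12
Q < Ksp, so no precipitate of PbCl2 forms.

Q = 8.8 × 10^-12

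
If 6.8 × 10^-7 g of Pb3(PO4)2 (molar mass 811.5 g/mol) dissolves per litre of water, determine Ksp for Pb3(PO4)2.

Molar solubility s = (6.8 × 10^-7 g/L) / (811.5 g/mol) = 8.38 × 10^-10 M.
Pb3(PO4)2(s) ⇌ 3 Pb^2+(aq) + 2 PO4^3-(aq)
If s mol/L of Pb3(PO4)2 dissolves, [Pb^2+] = 3s and [PO4^3-] = 2s.
Ksp = [Pb^2+]^3[PO4^3-]^2
So Ksp = (3s)^3 × (2s)^2 = 108s^5
With s = 8.38 × 10^-10: Ksp = 4.5 × 10^-44

Ksp ≈ 4.5 × 10^-44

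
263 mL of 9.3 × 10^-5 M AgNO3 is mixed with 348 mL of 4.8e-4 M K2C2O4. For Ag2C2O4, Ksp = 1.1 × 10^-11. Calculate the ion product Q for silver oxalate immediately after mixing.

Q ≈ 4.4e-13

Total volume = 263 + 348 = 611 mL.
[Ag^+] = 9.3 × 10^-5 × (263/611) = 4.00 × 10^-5 M
[C2O4^2-] = 4.8 x 10^-4 × (348/611) = 2.73 × 10^-4 M
Ag2C2O4(s) ⇌ 2 Ag^+(aq) + C2O4^2-(aq), so Q = [Ag^+]^2[C2O4^2-]
Q = (4.00 x 10^-5)^2(2.73 x 10^-4) = 4.4 × 10^-13
Q < Ksp, so no precipitate of Ag2C2O4 forms.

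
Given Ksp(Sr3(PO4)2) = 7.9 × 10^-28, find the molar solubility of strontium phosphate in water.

s ≈ 1.5e-6 M

Sr3(PO4)2(s) <=> 3 Sr^2+ + 2 PO4^3-
Ksp = [Sr^2+]^3[PO4^3-]^2
For each mole of Sr3(PO4)2 that dissolves: [Sr^2+] = 3s, [PO4^3-] = 2s.
Substituting: Ksp = (3s)^3(2s)^2 = 108s^5
Solving, s = (7.9 × 10^-28/108)^(1/5) = 1.5 × 10^-6 M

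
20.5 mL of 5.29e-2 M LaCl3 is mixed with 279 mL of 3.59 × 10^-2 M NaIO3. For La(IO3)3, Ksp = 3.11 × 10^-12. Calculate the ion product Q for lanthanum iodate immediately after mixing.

Total volume = 20.5 + 279 = 299.5 mL.
[La^3+] = 5.29 x 10^-2 × (20.5/299.5) = 3.621 x 10^-3 M
[IO3^-] = 3.59 × 10^-2 × (279/299.5) = 3.344 × 10^-2 M
La(IO3)3(s) <=> La^3+ + 3 IO3^-, so Q = [La^3+][IO3^-]^3
Q = (3.621 × 10^-3)(3.344 × 10^-2)^3 = 1.35 × 10^-7
Q > Ksp, so La(IO3)3 will precipitate.

Q ≈ 1.35 × 10^-7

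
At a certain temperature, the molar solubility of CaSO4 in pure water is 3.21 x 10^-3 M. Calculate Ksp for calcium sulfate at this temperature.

Ksp ≈ 1.03 × 10^-5

CaSO4(s) ⇌ Ca^2+ + SO4^2-
Let s = molar solubility. Then [Ca^2+] = s and [SO4^2-] = s.
Ksp = [Ca^2+][SO4^2-]
Ksp = (s)(s) = s^2
With s = 3.21 x 10^-3: Ksp = 1.03 × 10^-5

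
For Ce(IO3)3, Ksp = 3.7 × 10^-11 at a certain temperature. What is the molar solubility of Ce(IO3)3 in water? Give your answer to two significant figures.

1.1e-3 M

Ce(IO3)3(s) ⇌ Ce^3+(aq) + 3 IO3^-(aq)
Ksp = [Ce^3+][IO3^-]^3
If s mol/L of Ce(IO3)3 dissolves, [Ce^3+] = s and [IO3^-] = 3s.
Ksp = s(3s)^3 = 27s^4
Solving, s = (3.7 × 10^-11/27)^(1/4) = 1.1 × 10^-3 M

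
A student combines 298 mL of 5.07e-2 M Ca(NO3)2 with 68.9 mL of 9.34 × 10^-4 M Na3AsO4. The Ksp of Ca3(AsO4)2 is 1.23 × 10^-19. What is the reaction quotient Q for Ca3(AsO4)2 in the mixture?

2.15 × 10^-12

Total volume = 298 + 68.9 = 366.9 mL.
[Ca^2+] = 5.07 × 10^-2 × (298/366.9) = 4.118 × 10^-2 M
[AsO4^3-] = 9.34 × 10^-4 × (68.9/366.9) = 1.754 × 10^-4 M
Ca3(AsO4)2(s) <=> 3 Ca^2+(aq) + 2 AsO4^3-(aq), so Q = [Ca^2+]^3[AsO4^3-]^2
Q = (4.118 x 10^-2)^3(1.754 x 10^-4)^2 = 2.15 × 10^-12
Q > Ksp, so Ca3(AsO4)2 will precipitate.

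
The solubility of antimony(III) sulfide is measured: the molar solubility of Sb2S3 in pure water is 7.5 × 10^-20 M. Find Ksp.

Sb2S3(s) ⇌ 2 Sb^3+(aq) + 3 S^2-(aq)
Let s = molar solubility. Then [Sb^3+] = 2s and [S^2-] = 3s.
Ksp = [Sb^3+]^2[S^2-]^3
So Ksp = (2s)^2 × (3s)^3 = 108s^5
With s = 7.5 x 10^-20: Ksp = 2.6 x 10^-94

2.6 × 10^-94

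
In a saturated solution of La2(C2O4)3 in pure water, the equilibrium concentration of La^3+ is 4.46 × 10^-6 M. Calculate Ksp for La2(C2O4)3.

5.96e-27

La2(C2O4)3(s) ⇌ 2 La^3+ + 3 C2O4^2-
Stoichiometry gives [C2O4^2-] = (3/2)[La^3+] = 6.690 x 10^-6 M.
Ksp = [La^3+]^2[C2O4^2-]^3
Ksp = (4.46 x 10^-6)^2 × (6.690 × 10^-6)^3 = 5.96 x 10^-27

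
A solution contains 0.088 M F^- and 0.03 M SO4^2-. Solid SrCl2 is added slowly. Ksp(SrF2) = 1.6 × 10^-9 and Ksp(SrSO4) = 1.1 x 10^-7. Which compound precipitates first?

Each salt begins to precipitate when Q = Ksp, i.e. when [Sr^2+] reaches its threshold.
For SrF2: 1.6 × 10^-9 = (0.088)^2 × [Sr^2+]  ⇒  [Sr^2+] = 2.1 × 10^-7 M.
For SrSO4: 1.1 x 10^-7 = 0.03 × [Sr^2+]  ⇒  [Sr^2+] = 3.7 × 10^-6 M.
The salt with the lower threshold [Sr^2+] precipitates first: SrF2.

SrF2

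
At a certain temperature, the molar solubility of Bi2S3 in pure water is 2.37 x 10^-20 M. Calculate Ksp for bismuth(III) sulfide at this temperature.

8.08 × 10^-97

Bi2S3(s) <=> 2 Bi^3+ + 3 S^2-
For each mole of Bi2S3 that dissolves: [Bi^3+] = 2s, [S^2-] = 3s.
Ksp = [Bi^3+]^2[S^2-]^3
Substituting: Ksp = (2s)^2(3s)^3 = 108s^5
With s = 2.37 × 10^-20: Ksp = 8.08 × 10^-97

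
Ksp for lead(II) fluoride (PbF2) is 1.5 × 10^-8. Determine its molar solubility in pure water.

s ≈ 1.6 x 10^-3 M

PbF2(s) <=> Pb^2+ + 2 F^-
Ksp = [Pb^2+][F^-]^2
For each mole of PbF2 that dissolves: [Pb^2+] = s, [F^-] = 2s.
So Ksp = s × (2s)^2 = 4s^3
Solving, s = (1.5 × 10^-8/4)^(1/3) = 1.6 × 10^-3 M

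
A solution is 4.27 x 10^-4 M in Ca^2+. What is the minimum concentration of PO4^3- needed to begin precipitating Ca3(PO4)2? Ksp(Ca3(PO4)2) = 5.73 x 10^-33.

[PO4^3-] = 8.58e-12 M

Ca3(PO4)2(s) <=> 3 Ca^2+(aq) + 2 PO4^3-(aq)
Ksp = [Ca^2+]^3[PO4^3-]^2
Precipitation begins when Q = Ksp. With [Ca^2+] = 4.27 x 10^-4 M:
5.73 x 10^-33 = (4.27 x 10^-4)^3 × [PO4^3-]^2
[PO4^3-] = (5.73 x 10^-33 / 7.785 x 10^-11)^(1/2) = 8.58 × 10^-12 M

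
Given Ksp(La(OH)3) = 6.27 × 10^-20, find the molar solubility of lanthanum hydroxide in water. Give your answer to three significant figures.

La(OH)3(s) ⇌ La^3+(aq) + 3 OH^-(aq)
Ksp = [La^3+][OH^-]^3
Let s = molar solubility. Then [La^3+] = s and [OH^-] = 3s.
Substituting: Ksp = s(3s)^3 = 27s^4
s^4 = 6.27 × 10^-20 / 27, so s = 6.94 x 10^-6 M

s ≈ 6.94 × 10^-6 M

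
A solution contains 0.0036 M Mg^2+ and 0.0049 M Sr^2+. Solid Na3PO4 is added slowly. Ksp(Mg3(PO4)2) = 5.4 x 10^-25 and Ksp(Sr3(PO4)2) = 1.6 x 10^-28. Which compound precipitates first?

Sr3(PO4)2

Precipitation of each salt starts when its ion product equals its Ksp.
For Mg3(PO4)2: 5.4 x 10^-25 = (0.0036)^3 × [PO4^3-]^2  ⇒  [PO4^3-] = 3.4 × 10^-9 M.
For Sr3(PO4)2: 1.6 x 10^-28 = (0.0049)^3 × [PO4^3-]^2  ⇒  [PO4^3-] = 3.7 × 10^-11 M.
The salt with the lower threshold [PO4^3-] precipitates first: Sr3(PO4)2.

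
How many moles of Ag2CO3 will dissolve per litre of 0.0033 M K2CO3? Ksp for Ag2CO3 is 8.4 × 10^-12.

Ag2CO3(s) ⇌ 2 Ag^+ + CO3^2-
Ksp = [Ag^+]^2[CO3^2-]
If s mol/L dissolves here, [Ag^+] = 2s, [CO3^2-] = 0.0033 + s ≈ 0.0033 (common-ion effect: CO3^2- is already 0.0033 M).
Ksp ≈ (2s)^2 × 0.0033
s = 2.5 × 10^-5 M
Check: s = 2.5 × 10^-5 ≪ 0.0033, so the approximation is valid.

s = 2.5 x 10^-5 M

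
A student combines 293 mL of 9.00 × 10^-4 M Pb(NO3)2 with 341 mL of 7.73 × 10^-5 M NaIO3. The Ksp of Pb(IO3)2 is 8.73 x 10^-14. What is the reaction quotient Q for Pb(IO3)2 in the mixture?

Total volume = 293 + 341 = 634 mL.
[Pb^2+] = 9.00 x 10^-4 × (293/634) = 4.159 × 10^-4 M
[IO3^-] = 7.73 x 10^-5 × (341/634) = 4.158 x 10^-5 M
Pb(IO3)2(s) ⇌ Pb^2+(aq) + 2 IO3^-(aq), so Q = [Pb^2+][IO3^-]^2
Q = (4.159 × 10^-4)(4.158 × 10^-5)^2 = 7.19 x 10^-13
Q > Ksp, so Pb(IO3)2 will precipitate.

Q ≈ 7.19e-13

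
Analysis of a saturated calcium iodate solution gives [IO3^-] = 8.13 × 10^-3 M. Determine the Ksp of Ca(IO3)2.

Ca(IO3)2(s) <=> Ca^2+(aq) + 2 IO3^-(aq)
Stoichiometry gives [Ca^2+] = (1/2)[IO3^-] = 4.065 × 10^-3 M.
Ksp = [Ca^2+][IO3^-]^2
Ksp = 4.065 × 10^-3 × (8.13 × 10^-3)^2 = 2.69 x 10^-7

Ksp = 2.69e-7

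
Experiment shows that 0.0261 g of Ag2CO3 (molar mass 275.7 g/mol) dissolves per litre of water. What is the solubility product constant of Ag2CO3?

3.39 × 10^-12

Molar solubility s = (2.61 × 10^-2 g/L) / (275.7 g/mol) = 9.467 × 10^-5 M.
Ag2CO3(s) ⇌ 2 Ag^+(aq) + CO3^2-(aq)
If s mol/L of Ag2CO3 dissolves, [Ag^+] = 2s and [CO3^2-] = s.
Ksp = [Ag^+]^2[CO3^2-]
Substituting: Ksp = (2s)^2s = 4s^3
With s = 9.467 × 10^-5: Ksp = 3.39 × 10^-12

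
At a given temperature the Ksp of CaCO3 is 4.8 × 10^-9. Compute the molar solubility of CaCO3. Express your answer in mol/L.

CaCO3(s) ⇌ Ca^2+ + CO3^2-
Ksp = [Ca^2+][CO3^2-]
Let s = molar solubility. Then [Ca^2+] = s and [CO3^2-] = s.
Ksp = s^2
s = (4.8 × 10^-9)^(1/2) = 6.9 × 10^-5 M

6.9 × 10^-5 M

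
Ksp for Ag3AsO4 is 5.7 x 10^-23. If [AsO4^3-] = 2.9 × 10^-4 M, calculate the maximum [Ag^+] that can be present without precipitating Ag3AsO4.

Ag3AsO4(s) ⇌ 3 Ag^+(aq) + AsO4^3-(aq)
Ksp = [Ag^+]^3[AsO4^3-]
Precipitation begins when Q = Ksp. With [AsO4^3-] = 2.9 × 10^-4 M:
5.7 x 10^-23 = (2.9 × 10^-4) × [Ag^+]^3
[Ag^+] = (5.7 x 10^-23 / 2.9 × 10^-4)^(1/3) = 5.8 × 10^-7 M

5.8e-7 M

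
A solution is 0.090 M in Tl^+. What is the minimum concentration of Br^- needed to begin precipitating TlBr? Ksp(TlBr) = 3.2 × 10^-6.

TlBr(s) <=> Tl^+ + Br^-
Ksp = [Tl^+][Br^-]
Precipitation begins when Q = Ksp. With [Tl^+] = 0.090 M:
3.2 × 10^-6 = (0.090) × [Br^-]
[Br^-] = (3.2 × 10^-6 / 9.0 × 10^-2) = 3.6 × 10^-5 M

3.6 × 10^-5 M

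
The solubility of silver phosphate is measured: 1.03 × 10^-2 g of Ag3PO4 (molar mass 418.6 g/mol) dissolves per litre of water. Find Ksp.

Molar solubility s = (1.03 × 10^-2 g/L) / (418.6 g/mol) = 2.461 x 10^-5 M.
Ag3PO4(s) ⇌ 3 Ag^+ + PO4^3-
If s mol/L of Ag3PO4 dissolves, [Ag^+] = 3s and [PO4^3-] = s.
Ksp = [Ag^+]^3[PO4^3-]
So Ksp = (3s)^3 × s = 27s^4
With s = 2.461 x 10^-5: Ksp = 9.90 × 10^-18

9.90 x 10^-18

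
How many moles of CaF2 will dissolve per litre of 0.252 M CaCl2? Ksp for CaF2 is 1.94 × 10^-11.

s ≈ 4.39e-6 M

CaF2(s) <=> Ca^2+ + 2 F^-
Ksp = [Ca^2+][F^-]^2
Let s = moles of CaF2 that dissolve per litre. [Ca^2+] = 0.252 + s ≈ 0.252, [F^-] = 2s (common-ion effect: Ca^2+ is already 0.252 M).
Ksp ≈ 0.252 × (2s)^2
s = 4.39 x 10^-6 M
Check: s = 4.4 x 10^-6 ≪ 0.252, so the approximation is valid.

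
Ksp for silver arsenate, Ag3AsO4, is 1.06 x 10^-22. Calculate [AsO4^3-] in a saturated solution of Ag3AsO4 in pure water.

Ag3AsO4(s) <=> 3 Ag^+ + AsO4^3-
Ksp = [Ag^+]^3[AsO4^3-]
With molar solubility s: [Ag^+] = 3s, [AsO4^3-] = s.
Substituting: Ksp = (3s)^3s = 27s^4
Solving, s = (1.06 x 10^-22/27)^(1/4) = 1.408 x 10^-6 M
[AsO4^3-] = s = 1.41 × 10^-6 M

1.41e-6 M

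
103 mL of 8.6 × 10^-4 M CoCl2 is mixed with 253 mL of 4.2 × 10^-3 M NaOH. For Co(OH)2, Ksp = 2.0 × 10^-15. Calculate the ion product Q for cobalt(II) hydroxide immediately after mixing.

Total volume = 103 + 253 = 356 mL.
[Co^2+] = 8.6 x 10^-4 × (103/356) = 2.49 x 10^-4 M
[OH^-] = 4.2 x 10^-3 × (253/356) = 2.98 × 10^-3 M
Co(OH)2(s) <=> Co^2+ + 2 OH^-, so Q = [Co^2+][OH^-]^2
Q = (2.49 x 10^-4)(2.98 x 10^-3)^2 = 2.2 × 10^-9
Q > Ksp, so Co(OH)2 will precipitate.

Q = 2.2e-9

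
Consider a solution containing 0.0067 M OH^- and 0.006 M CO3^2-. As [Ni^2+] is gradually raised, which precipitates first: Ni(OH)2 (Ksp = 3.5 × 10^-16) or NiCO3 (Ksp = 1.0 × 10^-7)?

Each salt begins to precipitate when Q = Ksp, i.e. when [Ni^2+] reaches its threshold.
For Ni(OH)2: 3.5 × 10^-16 = (0.0067)^2 × [Ni^2+]  ⇒  [Ni^2+] = 7.8 × 10^-12 M.
For NiCO3: 1.0 × 10^-7 = 0.006 × [Ni^2+]  ⇒  [Ni^2+] = 1.7 × 10^-5 M.
The salt with the lower threshold [Ni^2+] precipitates first: Ni(OH)2.

Ni(OH)2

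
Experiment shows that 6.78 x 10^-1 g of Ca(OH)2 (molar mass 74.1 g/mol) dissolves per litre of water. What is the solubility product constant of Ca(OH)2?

3.06 × 10^-6

Molar solubility s = (6.78 x 10^-1 g/L) / (74.1 g/mol) = 9.150 × 10^-3 M.
Ca(OH)2(s) ⇌ Ca^2+ + 2 OH^-
If s mol/L of Ca(OH)2 dissolves, [Ca^2+] = s and [OH^-] = 2s.
Ksp = [Ca^2+][OH^-]^2
Ksp = s(2s)^2 = 4s^3
With s = 9.150 × 10^-3: Ksp = 3.06 × 10^-6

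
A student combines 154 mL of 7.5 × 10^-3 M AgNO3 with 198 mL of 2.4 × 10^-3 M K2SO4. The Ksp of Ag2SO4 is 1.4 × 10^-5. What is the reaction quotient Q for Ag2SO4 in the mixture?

Total volume = 154 + 198 = 352 mL.
[Ag^+] = 7.5 × 10^-3 × (154/352) = 3.28 × 10^-3 M
[SO4^2-] = 2.4 x 10^-3 × (198/352) = 1.35 × 10^-3 M
Ag2SO4(s) ⇌ 2 Ag^+(aq) + SO4^2-(aq), so Q = [Ag^+]^2[SO4^2-]
Q = (3.28 x 10^-3)^2(1.35 x 10^-3) = 1.5 x 10^-8
Q < Ksp, so no precipitate of Ag2SO4 forms.

1.5 × 10^-8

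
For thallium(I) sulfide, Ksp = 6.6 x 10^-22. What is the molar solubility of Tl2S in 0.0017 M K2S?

Tl2S(s) ⇌ 2 Tl^+ + S^2-
Ksp = [Tl^+]^2[S^2-]
Let s = moles of Tl2S that dissolve per litre. [Tl^+] = 2s, [S^2-] = 0.0017 + s ≈ 0.0017 (Ksp is small, so little additional dissolves).
Ksp ≈ (2s)^2 × 0.0017
s = 3.1 × 10^-10 M
Check: s = 3.1 × 10^-10 ≪ 0.0017, so the approximation is valid.

s = 3.1 × 10^-10 M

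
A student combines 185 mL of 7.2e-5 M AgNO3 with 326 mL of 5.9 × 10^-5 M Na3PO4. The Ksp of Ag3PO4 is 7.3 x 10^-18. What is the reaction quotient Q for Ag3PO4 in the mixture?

Q ≈ 6.7e-19

Total volume = 185 + 326 = 511 mL.
[Ag^+] = 7.2 × 10^-5 × (185/511) = 2.61 x 10^-5 M
[PO4^3-] = 5.9 × 10^-5 × (326/511) = 3.76 × 10^-5 M
Ag3PO4(s) ⇌ 3 Ag^+ + PO4^3-, so Q = [Ag^+]^3[PO4^3-]
Q = (2.61 × 10^-5)^3(3.76 x 10^-5) = 6.7 × 10^-19
Q < Ksp, so no precipitate of Ag3PO4 forms.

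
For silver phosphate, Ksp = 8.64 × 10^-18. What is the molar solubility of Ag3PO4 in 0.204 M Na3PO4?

Ag3PO4(s) <=> 3 Ag^+ + PO4^3-
Ksp = [Ag^+]^3[PO4^3-]
Let s = moles of Ag3PO4 that dissolve per litre. [Ag^+] = 3s, [PO4^3-] = 0.204 + s ≈ 0.204 (since PO4^3- from Na3PO4 dominates).
Ksp ≈ (3s)^3 × 0.204
s = 1.16 x 10^-6 M
Check: s = 1.2 × 10^-6 ≪ 0.204, so the approximation is valid.

s ≈ 1.16 x 10^-6 M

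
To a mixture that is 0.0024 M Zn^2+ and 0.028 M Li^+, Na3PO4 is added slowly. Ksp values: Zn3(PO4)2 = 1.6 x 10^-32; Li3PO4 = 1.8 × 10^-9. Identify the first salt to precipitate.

Each salt begins to precipitate when Q = Ksp, i.e. when [PO4^3-] reaches its threshold.
For Zn3(PO4)2: 1.6 x 10^-32 = (0.0024)^3 × [PO4^3-]^2  ⇒  [PO4^3-] = 1.1 × 10^-12 M.
For Li3PO4: 1.8 × 10^-9 = (0.028)^3 × [PO4^3-]  ⇒  [PO4^3-] = 8.2 × 10^-5 M.
The salt with the lower threshold [PO4^3-] precipitates first: Zn3(PO4)2.

Zn3(PO4)2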